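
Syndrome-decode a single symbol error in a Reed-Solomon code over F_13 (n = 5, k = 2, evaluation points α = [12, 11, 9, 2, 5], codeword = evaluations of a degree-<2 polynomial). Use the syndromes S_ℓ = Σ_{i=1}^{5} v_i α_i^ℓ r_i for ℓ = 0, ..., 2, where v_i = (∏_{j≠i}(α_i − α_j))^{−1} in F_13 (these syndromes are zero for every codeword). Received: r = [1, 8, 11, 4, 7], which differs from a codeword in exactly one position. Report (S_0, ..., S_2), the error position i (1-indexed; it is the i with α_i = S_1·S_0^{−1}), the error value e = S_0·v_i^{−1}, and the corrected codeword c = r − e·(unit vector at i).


S = (11, 4, 5), error at position 2, error magnitude e = 8, c = [1, 0, 11, 4, 7].

Step 1: column multipliers v_i = (∏_{j≠i}(α_i − α_j))^{−1} mod 13.
  i = 1 (α = 12): (12−11)(12−9)(12−2)(12−5) = 1·3·10·7 = 210 ≡ 2, so v_1 = 2^{−1} = 7 (mod 13).
  i = 2 (α = 11): (11−12)(11−9)(11−2)(11−5) = (−1)·2·9·6 = −108 ≡ 9, so v_2 = 9^{−1} = 3 (mod 13).
  i = 3 (α = 9): (9−12)(9−11)(9−2)(9−5) = (−3)·(−2)·7·4 = 168 ≡ 12, so v_3 = 12^{−1} = 12 (mod 13).
  i = 4 (α = 2): (2−12)(2−11)(2−9)(2−5) = (−10)·(−9)·(−7)·(−3) = 1890 ≡ 5, so v_4 = 5^{−1} = 8 (mod 13).
  i = 5 (α = 5): (5−12)(5−11)(5−9)(5−2) = (−7)·(−6)·(−4)·3 = −504 ≡ 3, so v_5 = 3^{−1} = 9 (mod 13).
  v = [7, 3, 12, 8, 9].
Step 2: syndromes of r = [1, 8, 11, 4, 7] (all sums mod 13).
  S_0 = Σ v_i r_i = 7·1 + 3·8 + 12·11 + 8·4 + 9·7 = 258 ≡ 11.
  S_1 = Σ v_i α_i r_i = 7·12·1 + 3·11·8 + 12·9·11 + 8·2·4 + 9·5·7 = 1915 ≡ 4.
  α_i^2 mod 13 = [1, 4, 3, 4, 12].
  S_2 = Σ v_i α_i^2 r_i = 7·1·1 + 3·4·8 + 12·3·11 + 8·4·4 + 9·12·7 = 1383 ≡ 5.
  S = (11, 4, 5) ≠ 0, so r is not a codeword (an error is present).
Step 3: locate the error. For a single error e at position i, S_ℓ = v_i·e·α_i^ℓ, so α_err = S_1/S_0.
  S_0^{−1} = 11^{−1} = 6 (mod 13), so α_err = 4·6 = 24 ≡ 11 = α_2. Error position i = 2.
  Consistency check: S_2/S_1 = 5·10 = 50 ≡ 11 = α_err ✓ (single-error assumption holds).
Step 4: error magnitude e = S_0/v_2 = S_0·∏_{j≠2}(α_2 − α_j) = 11·9 = 99 ≡ 8 (mod 13).
Step 5: correct position 2: c_2 = r_2 − e = 8 − 8 ≡ 0 (mod 13). Hence c = [1, 0, 11, 4, 7].
  Check: interpolating c through the α_i gives m(x) = 2 + 1·x (degree < 2) with m(α_i) = c_i for every i, so c is indeed a codeword.


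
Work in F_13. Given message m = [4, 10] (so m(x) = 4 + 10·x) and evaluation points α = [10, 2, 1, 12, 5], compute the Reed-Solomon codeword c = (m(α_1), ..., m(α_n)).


c = [0, 11, 1, 7, 2]

Message polynomial: m(x) = 4 + 10·x (mod 13).
For each evaluation point α_i, compute m(α_i) mod 13:
  α_1 = 10: Horner steps 10 → 0, so m(10) = 0.
  α_2 = 2: Horner steps 10 → 11, so m(2) = 11.
  α_3 = 1: Horner steps 10 → 1, so m(1) = 1.
  α_4 = 12: Horner steps 10 → 7, so m(12) = 7.
  α_5 = 5: Horner steps 10 → 2, so m(5) = 2.
Codeword c = [0, 11, 1, 7, 2] ∈ F_13^5.


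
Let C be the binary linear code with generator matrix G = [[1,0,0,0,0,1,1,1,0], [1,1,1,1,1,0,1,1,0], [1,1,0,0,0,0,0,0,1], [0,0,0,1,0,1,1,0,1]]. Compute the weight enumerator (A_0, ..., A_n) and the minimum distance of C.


Weight distribution: A_0 = 1, A_3 = 2, A_4 = 5, A_5 = 4, A_6 = 2, A_7 = 2. Minimum distance d = 3.

Enumerate all 2^4 = 16 messages m ∈ F_2^4.
For each, compute codeword c = mG in F_2^9, then tally its weight.
  m = 0000 → c = 000000000, weight = 0.
  m = 1000 → c = 100001110, weight = 4.
  m = 0100 → c = 111110110, weight = 7.
  m = 1100 → c = 011111000, weight = 5.
  m = 0010 → c = 110000001, weight = 3.
  m = 1010 → c = 010001111, weight = 5.
  m = 0110 → c = 001110111, weight = 6.
  m = 1110 → c = 101111001, weight = 6.
  m = 0001 → c = 000101101, weight = 4.
  m = 1001 → c = 100100011, weight = 4.
  m = 0101 → c = 111011011, weight = 7.
  m = 1101 → c = 011010101, weight = 5.
  m = 0011 → c = 110101100, weight = 5.
  m = 1011 → c = 010100010, weight = 3.
  m = 0111 → c = 001011010, weight = 4.
  m = 1111 → c = 101010100, weight = 4.
Tally weights:
  weight 0: 1 codewords.
  weight 3: 2 codewords.
  weight 4: 5 codewords.
  weight 5: 4 codewords.
  weight 6: 2 codewords.
  weight 7: 2 codewords.
Minimum distance d = smallest w > 0 with A_w > 0 = 3.
Sanity: Σ A_w = 16 = 2^4 = 16 ✓.


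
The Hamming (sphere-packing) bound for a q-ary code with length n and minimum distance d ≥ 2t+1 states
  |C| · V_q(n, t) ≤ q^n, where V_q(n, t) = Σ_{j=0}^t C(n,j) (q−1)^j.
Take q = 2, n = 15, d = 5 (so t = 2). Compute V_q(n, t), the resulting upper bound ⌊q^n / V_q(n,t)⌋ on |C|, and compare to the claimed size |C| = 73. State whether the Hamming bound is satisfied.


V_q(n, t) = 121, q^n = 32768, Hamming bound = 270, |C| = 73 ≤ bound (satisfied).

Step 1: Compute V_q(n, t) = Σ_{j=0}^2 C(n, j) (q−1)^j.
  j = 0: C(15,0)·(1)^0 = 1·1 = 1.
  j = 1: C(15,1)·(1)^1 = 15·1 = 15.
  j = 2: C(15,2)·(1)^2 = 105·1 = 105.
  V_q(n, t) = 1 + 15 + 105 = 121.
Step 2: q^n = 2^15 = 32768.
Step 3: Hamming bound ⌊q^n / V_q(n,t)⌋ = ⌊32768/121⌋ = 270.
Step 4: Compare |C| = 73 to 270: satisfied.
The claimed |C| lies below the Hamming bound.


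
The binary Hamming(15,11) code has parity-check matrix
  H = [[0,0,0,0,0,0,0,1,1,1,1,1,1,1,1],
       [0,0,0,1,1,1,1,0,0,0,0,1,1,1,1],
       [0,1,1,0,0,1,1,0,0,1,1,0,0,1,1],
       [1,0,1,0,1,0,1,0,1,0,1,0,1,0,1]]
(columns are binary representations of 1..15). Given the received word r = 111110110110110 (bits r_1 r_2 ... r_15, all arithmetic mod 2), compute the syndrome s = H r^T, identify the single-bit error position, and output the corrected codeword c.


s = (1, 1, 0, 0)^T, error position = 12, corrected codeword c = 111110110111110

Compute s = H r^T mod 2 one row at a time:
  s_1 = 1 + 0 + 1 + 1 + 0 + 1 + 1 + 0 = 5 ≡ 1 (mod 2).
  s_2 = 1 + 1 + 0 + 1 + 0 + 1 + 1 + 0 = 5 ≡ 1 (mod 2).
  s_3 = 1 + 1 + 0 + 1 + 1 + 1 + 1 + 0 = 6 ≡ 0 (mod 2).
  s_4 = 1 + 1 + 1 + 1 + 0 + 1 + 1 + 0 = 6 ≡ 0 (mod 2).
s = (1, 1, 0, 0)^T — this equals column 12 of H (binary 1100), so error is at position 12.
Correct: flip bit 12 of r = 111110110110110 to get c = 111110110111110.


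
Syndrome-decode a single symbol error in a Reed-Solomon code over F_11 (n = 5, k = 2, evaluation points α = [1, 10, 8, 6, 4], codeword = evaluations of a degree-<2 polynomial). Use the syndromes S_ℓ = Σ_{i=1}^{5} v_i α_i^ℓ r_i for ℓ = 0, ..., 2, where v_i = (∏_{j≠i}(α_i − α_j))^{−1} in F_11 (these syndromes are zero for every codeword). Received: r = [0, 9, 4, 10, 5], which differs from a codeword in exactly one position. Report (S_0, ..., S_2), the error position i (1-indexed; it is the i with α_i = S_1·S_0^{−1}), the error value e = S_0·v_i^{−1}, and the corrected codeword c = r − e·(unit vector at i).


S = (3, 3, 3), error at position 1, error magnitude e = 8, c = [3, 9, 4, 10, 5].

Step 1: column multipliers v_i = (∏_{j≠i}(α_i − α_j))^{−1} mod 11.
  i = 1 (α = 1): (1−10)(1−8)(1−6)(1−4) = (−9)·(−7)·(−5)·(−3) = 945 ≡ 10, so v_1 = 10^{−1} = 10 (mod 11).
  i = 2 (α = 10): (10−1)(10−8)(10−6)(10−4) = 9·2·4·6 = 432 ≡ 3, so v_2 = 3^{−1} = 4 (mod 11).
  i = 3 (α = 8): (8−1)(8−10)(8−6)(8−4) = 7·(−2)·2·4 = −112 ≡ 9, so v_3 = 9^{−1} = 5 (mod 11).
  i = 4 (α = 6): (6−1)(6−10)(6−8)(6−4) = 5·(−4)·(−2)·2 = 80 ≡ 3, so v_4 = 3^{−1} = 4 (mod 11).
  i = 5 (α = 4): (4−1)(4−10)(4−8)(4−6) = 3·(−6)·(−4)·(−2) = −144 ≡ 10, so v_5 = 10^{−1} = 10 (mod 11).
  v = [10, 4, 5, 4, 10].
Step 2: syndromes of r = [0, 9, 4, 10, 5] (all sums mod 11).
  S_0 = Σ v_i r_i = 10·0 + 4·9 + 5·4 + 4·10 + 10·5 = 146 ≡ 3.
  S_1 = Σ v_i α_i r_i = 10·1·0 + 4·10·9 + 5·8·4 + 4·6·10 + 10·4·5 = 960 ≡ 3.
  α_i^2 mod 11 = [1, 1, 9, 3, 5].
  S_2 = Σ v_i α_i^2 r_i = 10·1·0 + 4·1·9 + 5·9·4 + 4·3·10 + 10·5·5 = 586 ≡ 3.
  S = (3, 3, 3) ≠ 0, so r is not a codeword (an error is present).
Step 3: locate the error. For a single error e at position i, S_ℓ = v_i·e·α_i^ℓ, so α_err = S_1/S_0.
  S_0^{−1} = 3^{−1} = 4 (mod 11), so α_err = 3·4 = 12 ≡ 1 = α_1. Error position i = 1.
  Consistency check: S_2/S_1 = 3·4 = 12 ≡ 1 = α_err ✓ (single-error assumption holds).
Step 4: error magnitude e = S_0/v_1 = S_0·∏_{j≠1}(α_1 − α_j) = 3·10 = 30 ≡ 8 (mod 11).
Step 5: correct position 1: c_1 = r_1 − e = 0 − 8 ≡ 3 (mod 11). Hence c = [3, 9, 4, 10, 5].
  Check: interpolating c through the α_i gives m(x) = 6 + 8·x (degree < 2) with m(α_i) = c_i for every i, so c is indeed a codeword.


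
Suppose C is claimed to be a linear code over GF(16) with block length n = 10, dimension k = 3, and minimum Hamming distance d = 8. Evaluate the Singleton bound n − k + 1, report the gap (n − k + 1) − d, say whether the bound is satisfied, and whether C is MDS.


Singleton RHS = n − k + 1 = 8, slack = 0, bound satisfied, MDS.

Singleton bound: d ≤ n − k + 1.
Here n = 10, k = 3, so n − k + 1 = 8.
Given d = 8, check d ≤ 8: YES.
Slack = (n − k + 1) − d = 0.
The code is MDS (slack = 0).
Description: the claimed parameters are [10, 3, 8]_16; such a code would be MDS (meets Singleton bound).


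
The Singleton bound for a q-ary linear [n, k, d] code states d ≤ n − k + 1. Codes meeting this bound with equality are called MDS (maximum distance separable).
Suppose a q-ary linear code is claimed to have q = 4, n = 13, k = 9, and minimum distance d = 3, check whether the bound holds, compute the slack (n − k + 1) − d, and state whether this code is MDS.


Singleton RHS = n − k + 1 = 5, slack = 2, bound satisfied, not MDS.

Singleton bound: d ≤ n − k + 1.
Here n = 13, k = 9, so n − k + 1 = 5.
Given d = 3, check d ≤ 5: YES.
Slack = (n − k + 1) − d = 2.
The code is NOT MDS (slack = 2 > 0).
Description: the claimed parameters are [13, 9, 3]_4; such a code would be non-MDS.


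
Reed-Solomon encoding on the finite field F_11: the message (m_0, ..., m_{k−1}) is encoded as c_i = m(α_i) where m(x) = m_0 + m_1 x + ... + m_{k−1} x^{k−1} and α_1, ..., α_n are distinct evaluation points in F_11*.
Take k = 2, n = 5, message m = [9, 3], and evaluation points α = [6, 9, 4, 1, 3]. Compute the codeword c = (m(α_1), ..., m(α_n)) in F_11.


c = [5, 3, 10, 1, 7]

Message polynomial: m(x) = 9 + 3·x (mod 11).
For each evaluation point α_i, compute m(α_i) mod 11:
  α_1 = 6: Horner steps 3 → 5, so m(6) = 5.
  α_2 = 9: Horner steps 3 → 3, so m(9) = 3.
  α_3 = 4: Horner steps 3 → 10, so m(4) = 10.
  α_4 = 1: Horner steps 3 → 1, so m(1) = 1.
  α_5 = 3: Horner steps 3 → 7, so m(3) = 7.
Codeword c = [5, 3, 10, 1, 7] ∈ F_11^5.


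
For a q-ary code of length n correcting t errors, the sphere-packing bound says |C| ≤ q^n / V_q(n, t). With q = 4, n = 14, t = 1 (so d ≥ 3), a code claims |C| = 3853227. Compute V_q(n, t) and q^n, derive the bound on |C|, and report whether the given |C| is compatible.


V_q(n, t) = 43, q^n = 268435456, Hamming bound = 6242685, |C| = 3853227 ≤ bound (satisfied).

Step 1: Compute V_q(n, t) = Σ_{j=0}^1 C(n, j) (q−1)^j.
  j = 0: C(14,0)·(3)^0 = 1·1 = 1.
  j = 1: C(14,1)·(3)^1 = 14·3 = 42.
  V_q(n, t) = 1 + 42 = 43.
Step 2: q^n = 4^14 = 268435456.
Step 3: Hamming bound ⌊q^n / V_q(n,t)⌋ = ⌊268435456/43⌋ = 6242685.
Step 4: Compare |C| = 3853227 to 6242685: satisfied.
The claimed |C| lies below the Hamming bound.


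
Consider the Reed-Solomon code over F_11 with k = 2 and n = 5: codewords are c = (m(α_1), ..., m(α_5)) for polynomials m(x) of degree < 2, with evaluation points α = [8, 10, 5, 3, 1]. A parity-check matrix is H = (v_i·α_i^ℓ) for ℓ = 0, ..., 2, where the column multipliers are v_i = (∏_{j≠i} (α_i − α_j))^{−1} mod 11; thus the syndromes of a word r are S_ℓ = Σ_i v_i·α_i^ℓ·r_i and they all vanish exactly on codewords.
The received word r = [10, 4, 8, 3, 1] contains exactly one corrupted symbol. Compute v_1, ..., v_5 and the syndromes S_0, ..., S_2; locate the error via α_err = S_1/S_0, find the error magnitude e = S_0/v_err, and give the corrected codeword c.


S = (4, 4, 4), error at position 5, error magnitude e = 3, c = [10, 4, 8, 3, 9].

Step 1: column multipliers v_i = (∏_{j≠i}(α_i − α_j))^{−1} mod 11.
  i = 1 (α = 8): (8−10)(8−5)(8−3)(8−1) = (−2)·3·5·7 = −210 ≡ 10, so v_1 = 10^{−1} = 10 (mod 11).
  i = 2 (α = 10): (10−8)(10−5)(10−3)(10−1) = 2·5·7·9 = 630 ≡ 3, so v_2 = 3^{−1} = 4 (mod 11).
  i = 3 (α = 5): (5−8)(5−10)(5−3)(5−1) = (−3)·(−5)·2·4 = 120 ≡ 10, so v_3 = 10^{−1} = 10 (mod 11).
  i = 4 (α = 3): (3−8)(3−10)(3−5)(3−1) = (−5)·(−7)·(−2)·2 = −140 ≡ 3, so v_4 = 3^{−1} = 4 (mod 11).
  i = 5 (α = 1): (1−8)(1−10)(1−5)(1−3) = (−7)·(−9)·(−4)·(−2) = 504 ≡ 9, so v_5 = 9^{−1} = 5 (mod 11).
  v = [10, 4, 10, 4, 5].
Step 2: syndromes of r = [10, 4, 8, 3, 1] (all sums mod 11).
  S_0 = Σ v_i r_i = 10·10 + 4·4 + 10·8 + 4·3 + 5·1 = 213 ≡ 4.
  S_1 = Σ v_i α_i r_i = 10·8·10 + 4·10·4 + 10·5·8 + 4·3·3 + 5·1·1 = 1401 ≡ 4.
  α_i^2 mod 11 = [9, 1, 3, 9, 1].
  S_2 = Σ v_i α_i^2 r_i = 10·9·10 + 4·1·4 + 10·3·8 + 4·9·3 + 5·1·1 = 1269 ≡ 4.
  S = (4, 4, 4) ≠ 0, so r is not a codeword (an error is present).
Step 3: locate the error. For a single error e at position i, S_ℓ = v_i·e·α_i^ℓ, so α_err = S_1/S_0.
  S_0^{−1} = 4^{−1} = 3 (mod 11), so α_err = 4·3 = 12 ≡ 1 = α_5. Error position i = 5.
  Consistency check: S_2/S_1 = 4·3 = 12 ≡ 1 = α_err ✓ (single-error assumption holds).
Step 4: error magnitude e = S_0/v_5 = S_0·∏_{j≠5}(α_5 − α_j) = 4·9 = 36 ≡ 3 (mod 11).
Step 5: correct position 5: c_5 = r_5 − e = 1 − 3 ≡ 9 (mod 11). Hence c = [10, 4, 8, 3, 9].
  Check: interpolating c through the α_i gives m(x) = 1 + 8·x (degree < 2) with m(α_i) = c_i for every i, so c is indeed a codeword.


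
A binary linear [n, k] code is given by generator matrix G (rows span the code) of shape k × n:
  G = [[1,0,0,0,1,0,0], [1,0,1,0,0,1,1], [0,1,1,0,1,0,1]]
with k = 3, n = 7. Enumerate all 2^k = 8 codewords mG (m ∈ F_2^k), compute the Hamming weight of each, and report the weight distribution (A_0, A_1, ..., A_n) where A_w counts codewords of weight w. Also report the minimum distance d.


Weight distribution: A_0 = 1, A_2 = 2, A_4 = 5. Minimum distance d = 2.

Enumerate all 2^3 = 8 messages m ∈ F_2^3.
For each, compute codeword c = mG in F_2^7, then tally its weight.
  m = 000 → c = 0000000, weight = 0.
  m = 100 → c = 1000100, weight = 2.
  m = 010 → c = 1010011, weight = 4.
  m = 110 → c = 0010111, weight = 4.
  m = 001 → c = 0110101, weight = 4.
  m = 101 → c = 1110001, weight = 4.
  m = 011 → c = 1100110, weight = 4.
  m = 111 → c = 0100010, weight = 2.
Tally weights:
  weight 0: 1 codewords.
  weight 2: 2 codewords.
  weight 4: 5 codewords.
Minimum distance d = smallest w > 0 with A_w > 0 = 2.
Sanity: Σ A_w = 8 = 2^3 = 8 ✓.


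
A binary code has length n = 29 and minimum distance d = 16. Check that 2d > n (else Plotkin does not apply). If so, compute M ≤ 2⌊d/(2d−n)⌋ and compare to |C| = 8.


Plotkin bound M ≤ 10; given |C| = 8 ≤ bound (satisfied).

Check applicability: 2d = 32, n = 29.
2d − n = 3 > 0, so Plotkin applies.
Compute d/(2d−n) = 16/3 ≈ 5.3333.
⌊d/(2d−n)⌋ = 5.
Plotkin bound: M ≤ 2·5 = 10.
Given |C| = 8, check: satisfied.
This |C| is below the Plotkin bound.


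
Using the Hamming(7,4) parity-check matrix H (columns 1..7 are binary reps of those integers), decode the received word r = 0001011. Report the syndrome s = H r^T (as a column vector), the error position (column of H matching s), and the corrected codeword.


s = (1, 0, 1)^T, error position = 5, corrected codeword c = 0001111

Compute s = H r^T mod 2 one row at a time:
  s_1 = 1 + 0 + 1 + 1 = 3 ≡ 1 (mod 2).
  s_2 = 0 + 0 + 1 + 1 = 2 ≡ 0 (mod 2).
  s_3 = 0 + 0 + 0 + 1 = 1 ≡ 1 (mod 2).
s = (1, 0, 1)^T — this equals column 5 of H (binary 101), so error is at position 5.
Correct: flip bit 5 of r = 0001011 to get c = 0001111.


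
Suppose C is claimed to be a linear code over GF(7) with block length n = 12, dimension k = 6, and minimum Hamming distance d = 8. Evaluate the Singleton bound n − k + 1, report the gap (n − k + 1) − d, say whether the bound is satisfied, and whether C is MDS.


Singleton RHS = n − k + 1 = 7, slack = -1, bound violated (no such code; not MDS).

Singleton bound: d ≤ n − k + 1.
Here n = 12, k = 6, so n − k + 1 = 7.
Given d = 8, check d ≤ 7: NO.
Slack = (n − k + 1) − d = -1.
The slack is negative: d = 8 exceeds n − k + 1 = 7 by 1, so the Singleton bound is violated and no linear [12, 6, 8]_7 code can exist. In particular it is not MDS (MDS requires d = n − k + 1 exactly).
Description: the claimed parameters are [12, 6, 8]_7; such a code would be impossible (violates the Singleton bound).


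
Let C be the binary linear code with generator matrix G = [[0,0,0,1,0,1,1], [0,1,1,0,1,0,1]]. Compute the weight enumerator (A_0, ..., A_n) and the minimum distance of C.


Weight distribution: A_0 = 1, A_3 = 1, A_4 = 1, A_5 = 1. Minimum distance d = 3.

Enumerate all 2^2 = 4 messages m ∈ F_2^2.
For each, compute codeword c = mG in F_2^7, then tally its weight.
  m = 00 → c = 0000000, weight = 0.
  m = 10 → c = 0001011, weight = 3.
  m = 01 → c = 0110101, weight = 4.
  m = 11 → c = 0111110, weight = 5.
Tally weights:
  weight 0: 1 codewords.
  weight 3: 1 codewords.
  weight 4: 1 codewords.
  weight 5: 1 codewords.
Minimum distance d = smallest w > 0 with A_w > 0 = 3.
Sanity: Σ A_w = 4 = 2^2 = 4 ✓.


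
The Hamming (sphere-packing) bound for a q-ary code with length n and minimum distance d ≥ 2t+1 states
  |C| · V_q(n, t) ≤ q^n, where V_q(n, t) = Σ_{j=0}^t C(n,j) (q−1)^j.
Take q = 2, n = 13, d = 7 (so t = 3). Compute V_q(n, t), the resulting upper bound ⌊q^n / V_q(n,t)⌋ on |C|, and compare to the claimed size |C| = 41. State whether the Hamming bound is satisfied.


V_q(n, t) = 378, q^n = 8192, Hamming bound = 21, |C| = 41 > bound (violated).

Step 1: Compute V_q(n, t) = Σ_{j=0}^3 C(n, j) (q−1)^j.
  j = 0: C(13,0)·(1)^0 = 1·1 = 1.
  j = 1: C(13,1)·(1)^1 = 13·1 = 13.
  j = 2: C(13,2)·(1)^2 = 78·1 = 78.
  j = 3: C(13,3)·(1)^3 = 286·1 = 286.
  V_q(n, t) = 1 + 13 + 78 + 286 = 378.
Step 2: q^n = 2^13 = 8192.
Step 3: Hamming bound ⌊q^n / V_q(n,t)⌋ = ⌊8192/378⌋ = 21.
Step 4: Compare |C| = 41 to 21: violated.
The claimed |C| lies above the Hamming bound, so no 2-ary code of length 13 with d ≥ 7 can have 41 codewords.


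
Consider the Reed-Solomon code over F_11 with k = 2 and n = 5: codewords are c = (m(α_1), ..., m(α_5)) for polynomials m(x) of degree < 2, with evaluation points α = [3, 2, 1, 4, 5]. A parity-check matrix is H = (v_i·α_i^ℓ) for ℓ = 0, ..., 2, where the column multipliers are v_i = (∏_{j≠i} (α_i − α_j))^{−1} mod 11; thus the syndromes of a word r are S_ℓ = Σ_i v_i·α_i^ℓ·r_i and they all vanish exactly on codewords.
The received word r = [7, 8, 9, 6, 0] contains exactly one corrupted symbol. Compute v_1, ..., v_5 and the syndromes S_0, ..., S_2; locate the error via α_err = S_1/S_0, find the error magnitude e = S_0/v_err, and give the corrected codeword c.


S = (3, 4, 9), error at position 5, error magnitude e = 6, c = [7, 8, 9, 6, 5].

Step 1: column multipliers v_i = (∏_{j≠i}(α_i − α_j))^{−1} mod 11.
  i = 1 (α = 3): (3−2)(3−1)(3−4)(3−5) = 1·2·(−1)·(−2) = 4 ≡ 4, so v_1 = 4^{−1} = 3 (mod 11).
  i = 2 (α = 2): (2−3)(2−1)(2−4)(2−5) = (−1)·1·(−2)·(−3) = −6 ≡ 5, so v_2 = 5^{−1} = 9 (mod 11).
  i = 3 (α = 1): (1−3)(1−2)(1−4)(1−5) = (−2)·(−1)·(−3)·(−4) = 24 ≡ 2, so v_3 = 2^{−1} = 6 (mod 11).
  i = 4 (α = 4): (4−3)(4−2)(4−1)(4−5) = 1·2·3·(−1) = −6 ≡ 5, so v_4 = 5^{−1} = 9 (mod 11).
  i = 5 (α = 5): (5−3)(5−2)(5−1)(5−4) = 2·3·4·1 = 24 ≡ 2, so v_5 = 2^{−1} = 6 (mod 11).
  v = [3, 9, 6, 9, 6].
Step 2: syndromes of r = [7, 8, 9, 6, 0] (all sums mod 11).
  S_0 = Σ v_i r_i = 3·7 + 9·8 + 6·9 + 9·6 + 6·0 = 201 ≡ 3.
  S_1 = Σ v_i α_i r_i = 3·3·7 + 9·2·8 + 6·1·9 + 9·4·6 + 6·5·0 = 477 ≡ 4.
  α_i^2 mod 11 = [9, 4, 1, 5, 3].
  S_2 = Σ v_i α_i^2 r_i = 3·9·7 + 9·4·8 + 6·1·9 + 9·5·6 + 6·3·0 = 801 ≡ 9.
  S = (3, 4, 9) ≠ 0, so r is not a codeword (an error is present).
Step 3: locate the error. For a single error e at position i, S_ℓ = v_i·e·α_i^ℓ, so α_err = S_1/S_0.
  S_0^{−1} = 3^{−1} = 4 (mod 11), so α_err = 4·4 = 16 ≡ 5 = α_5. Error position i = 5.
  Consistency check: S_2/S_1 = 9·3 = 27 ≡ 5 = α_err ✓ (single-error assumption holds).
Step 4: error magnitude e = S_0/v_5 = S_0·∏_{j≠5}(α_5 − α_j) = 3·2 = 6 ≡ 6 (mod 11).
Step 5: correct position 5: c_5 = r_5 − e = 0 − 6 ≡ 5 (mod 11). Hence c = [7, 8, 9, 6, 5].
  Check: interpolating c through the α_i gives m(x) = 10 + 10·x (degree < 2) with m(α_i) = c_i for every i, so c is indeed a codeword.


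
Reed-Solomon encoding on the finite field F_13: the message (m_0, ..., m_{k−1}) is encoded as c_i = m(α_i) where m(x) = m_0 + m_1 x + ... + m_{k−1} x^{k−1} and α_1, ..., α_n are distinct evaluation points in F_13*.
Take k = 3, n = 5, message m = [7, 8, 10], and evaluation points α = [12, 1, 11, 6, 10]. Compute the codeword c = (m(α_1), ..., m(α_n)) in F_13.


c = [9, 12, 5, 12, 8]

Message polynomial: m(x) = 7 + 8·x + 10·x^2 (mod 13).
For each evaluation point α_i, compute m(α_i) mod 13:
  α_1 = 12: Horner steps 10 → 11 → 9, so m(12) = 9.
  α_2 = 1: Horner steps 10 → 5 → 12, so m(1) = 12.
  α_3 = 11: Horner steps 10 → 1 → 5, so m(11) = 5.
  α_4 = 6: Horner steps 10 → 3 → 12, so m(6) = 12.
  α_5 = 10: Horner steps 10 → 4 → 8, so m(10) = 8.
Codeword c = [9, 12, 5, 12, 8] ∈ F_13^5.


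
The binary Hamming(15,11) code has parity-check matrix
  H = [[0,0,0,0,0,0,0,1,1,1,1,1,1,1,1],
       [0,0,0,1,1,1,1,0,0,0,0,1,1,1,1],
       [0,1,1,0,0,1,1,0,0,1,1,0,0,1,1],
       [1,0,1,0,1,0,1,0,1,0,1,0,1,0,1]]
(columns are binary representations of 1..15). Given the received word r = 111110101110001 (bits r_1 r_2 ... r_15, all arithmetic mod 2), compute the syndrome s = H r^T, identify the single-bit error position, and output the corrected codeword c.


s = (0, 0, 0, 1)^T, error position = 1, corrected codeword c = 011110101110001

Compute s = H r^T mod 2 one row at a time:
  s_1 = 0 + 1 + 1 + 1 + 0 + 0 + 0 + 1 = 4 ≡ 0 (mod 2).
  s_2 = 1 + 1 + 0 + 1 + 0 + 0 + 0 + 1 = 4 ≡ 0 (mod 2).
  s_3 = 1 + 1 + 0 + 1 + 1 + 1 + 0 + 1 = 6 ≡ 0 (mod 2).
  s_4 = 1 + 1 + 1 + 1 + 1 + 1 + 0 + 1 = 7 ≡ 1 (mod 2).
s = (0, 0, 0, 1)^T — this equals column 1 of H (binary 0001), so error is at position 1.
Correct: flip bit 1 of r = 111110101110001 to get c = 011110101110001.


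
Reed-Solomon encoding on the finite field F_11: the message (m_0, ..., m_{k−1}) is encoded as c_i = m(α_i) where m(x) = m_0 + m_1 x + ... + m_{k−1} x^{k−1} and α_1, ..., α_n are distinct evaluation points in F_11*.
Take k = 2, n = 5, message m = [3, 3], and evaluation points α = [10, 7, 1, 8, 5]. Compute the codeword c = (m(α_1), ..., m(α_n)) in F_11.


c = [0, 2, 6, 5, 7]

Message polynomial: m(x) = 3 + 3·x (mod 11).
For each evaluation point α_i, compute m(α_i) mod 11:
  α_1 = 10: Horner steps 3 → 0, so m(10) = 0.
  α_2 = 7: Horner steps 3 → 2, so m(7) = 2.
  α_3 = 1: Horner steps 3 → 6, so m(1) = 6.
  α_4 = 8: Horner steps 3 → 5, so m(8) = 5.
  α_5 = 5: Horner steps 3 → 7, so m(5) = 7.
Codeword c = [0, 2, 6, 5, 7] ∈ F_11^5.


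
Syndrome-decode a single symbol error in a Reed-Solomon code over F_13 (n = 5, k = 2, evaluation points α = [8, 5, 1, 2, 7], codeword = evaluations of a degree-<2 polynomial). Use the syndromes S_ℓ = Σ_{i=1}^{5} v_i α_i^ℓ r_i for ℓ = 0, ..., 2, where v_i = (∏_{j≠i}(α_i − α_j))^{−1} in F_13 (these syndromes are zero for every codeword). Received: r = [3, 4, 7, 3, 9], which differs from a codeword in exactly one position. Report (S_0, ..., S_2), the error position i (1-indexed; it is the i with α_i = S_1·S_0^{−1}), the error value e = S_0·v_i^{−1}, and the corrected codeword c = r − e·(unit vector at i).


S = (7, 4, 6), error at position 1, error magnitude e = 11, c = [5, 4, 7, 3, 9].

Step 1: column multipliers v_i = (∏_{j≠i}(α_i − α_j))^{−1} mod 13.
  i = 1 (α = 8): (8−5)(8−1)(8−2)(8−7) = 3·7·6·1 = 126 ≡ 9, so v_1 = 9^{−1} = 3 (mod 13).
  i = 2 (α = 5): (5−8)(5−1)(5−2)(5−7) = (−3)·4·3·(−2) = 72 ≡ 7, so v_2 = 7^{−1} = 2 (mod 13).
  i = 3 (α = 1): (1−8)(1−5)(1−2)(1−7) = (−7)·(−4)·(−1)·(−6) = 168 ≡ 12, so v_3 = 12^{−1} = 12 (mod 13).
  i = 4 (α = 2): (2−8)(2−5)(2−1)(2−7) = (−6)·(−3)·1·(−5) = −90 ≡ 1, so v_4 = 1^{−1} = 1 (mod 13).
  i = 5 (α = 7): (7−8)(7−5)(7−1)(7−2) = (−1)·2·6·5 = −60 ≡ 5, so v_5 = 5^{−1} = 8 (mod 13).
  v = [3, 2, 12, 1, 8].
Step 2: syndromes of r = [3, 4, 7, 3, 9] (all sums mod 13).
  S_0 = Σ v_i r_i = 3·3 + 2·4 + 12·7 + 1·3 + 8·9 = 176 ≡ 7.
  S_1 = Σ v_i α_i r_i = 3·8·3 + 2·5·4 + 12·1·7 + 1·2·3 + 8·7·9 = 706 ≡ 4.
  α_i^2 mod 13 = [12, 12, 1, 4, 10].
  S_2 = Σ v_i α_i^2 r_i = 3·12·3 + 2·12·4 + 12·1·7 + 1·4·3 + 8·10·9 = 1020 ≡ 6.
  S = (7, 4, 6) ≠ 0, so r is not a codeword (an error is present).
Step 3: locate the error. For a single error e at position i, S_ℓ = v_i·e·α_i^ℓ, so α_err = S_1/S_0.
  S_0^{−1} = 7^{−1} = 2 (mod 13), so α_err = 4·2 = 8 ≡ 8 = α_1. Error position i = 1.
  Consistency check: S_2/S_1 = 6·10 = 60 ≡ 8 = α_err ✓ (single-error assumption holds).
Step 4: error magnitude e = S_0/v_1 = S_0·∏_{j≠1}(α_1 − α_j) = 7·9 = 63 ≡ 11 (mod 13).
Step 5: correct position 1: c_1 = r_1 − e = 3 − 11 ≡ 5 (mod 13). Hence c = [5, 4, 7, 3, 9].
  Check: interpolating c through the α_i gives m(x) = 11 + 9·x (degree < 2) with m(α_i) = c_i for every i, so c is indeed a codeword.


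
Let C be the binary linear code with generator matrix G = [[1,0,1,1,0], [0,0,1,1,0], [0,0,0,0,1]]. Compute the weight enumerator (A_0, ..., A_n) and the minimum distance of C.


Weight distribution: A_0 = 1, A_1 = 2, A_2 = 2, A_3 = 2, A_4 = 1. Minimum distance d = 1.

Enumerate all 2^3 = 8 messages m ∈ F_2^3.
For each, compute codeword c = mG in F_2^5, then tally its weight.
  m = 000 → c = 00000, weight = 0.
  m = 100 → c = 10110, weight = 3.
  m = 010 → c = 00110, weight = 2.
  m = 110 → c = 10000, weight = 1.
  m = 001 → c = 00001, weight = 1.
  m = 101 → c = 10111, weight = 4.
  m = 011 → c = 00111, weight = 3.
  m = 111 → c = 10001, weight = 2.
Tally weights:
  weight 0: 1 codewords.
  weight 1: 2 codewords.
  weight 2: 2 codewords.
  weight 3: 2 codewords.
  weight 4: 1 codewords.
Minimum distance d = smallest w > 0 with A_w > 0 = 1.
Sanity: Σ A_w = 8 = 2^3 = 8 ✓.


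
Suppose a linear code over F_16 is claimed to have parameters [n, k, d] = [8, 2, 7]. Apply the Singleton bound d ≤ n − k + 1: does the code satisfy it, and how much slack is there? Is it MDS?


Singleton RHS = n − k + 1 = 7, slack = 0, bound satisfied, MDS.

Singleton bound: d ≤ n − k + 1.
Here n = 8, k = 2, so n − k + 1 = 7.
Given d = 7, check d ≤ 7: YES.
Slack = (n − k + 1) − d = 0.
The code is MDS (slack = 0).
Description: the claimed parameters are [8, 2, 7]_16; such a code would be MDS (meets Singleton bound).


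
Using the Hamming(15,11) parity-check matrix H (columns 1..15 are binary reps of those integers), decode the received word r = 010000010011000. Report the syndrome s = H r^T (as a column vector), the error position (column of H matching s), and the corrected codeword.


s = (1, 1, 0, 1)^T, error position = 13, corrected codeword c = 010000010011100

Compute s = H r^T mod 2 one row at a time:
  s_1 = 1 + 0 + 0 + 1 + 1 + 0 + 0 + 0 = 3 ≡ 1 (mod 2).
  s_2 = 0 + 0 + 0 + 0 + 1 + 0 + 0 + 0 = 1 ≡ 1 (mod 2).
  s_3 = 1 + 0 + 0 + 0 + 0 + 1 + 0 + 0 = 2 ≡ 0 (mod 2).
  s_4 = 0 + 0 + 0 + 0 + 0 + 1 + 0 + 0 = 1 ≡ 1 (mod 2).
s = (1, 1, 0, 1)^T — this equals column 13 of H (binary 1101), so error is at position 13.
Correct: flip bit 13 of r = 010000010011000 to get c = 010000010011100.


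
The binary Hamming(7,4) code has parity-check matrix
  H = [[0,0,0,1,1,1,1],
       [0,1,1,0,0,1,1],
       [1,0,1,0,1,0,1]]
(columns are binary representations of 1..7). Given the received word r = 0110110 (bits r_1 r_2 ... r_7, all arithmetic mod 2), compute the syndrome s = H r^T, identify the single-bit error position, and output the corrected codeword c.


s = (0, 1, 0)^T, error position = 2, corrected codeword c = 0010110

Compute s = H r^T mod 2 one row at a time:
  s_1 = 0 + 1 + 1 + 0 = 2 ≡ 0 (mod 2).
  s_2 = 1 + 1 + 1 + 0 = 3 ≡ 1 (mod 2).
  s_3 = 0 + 1 + 1 + 0 = 2 ≡ 0 (mod 2).
s = (0, 1, 0)^T — this equals column 2 of H (binary 010), so error is at position 2.
Correct: flip bit 2 of r = 0110110 to get c = 0010110.


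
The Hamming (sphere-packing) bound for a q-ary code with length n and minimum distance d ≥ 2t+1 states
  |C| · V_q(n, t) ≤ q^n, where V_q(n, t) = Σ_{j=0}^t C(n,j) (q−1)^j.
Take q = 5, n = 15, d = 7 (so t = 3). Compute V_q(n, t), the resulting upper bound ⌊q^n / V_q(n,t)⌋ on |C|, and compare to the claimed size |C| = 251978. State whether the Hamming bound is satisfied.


V_q(n, t) = 30861, q^n = 30517578125, Hamming bound = 988871, |C| = 251978 ≤ bound (satisfied).

Step 1: Compute V_q(n, t) = Σ_{j=0}^3 C(n, j) (q−1)^j.
  j = 0: C(15,0)·(4)^0 = 1·1 = 1.
  j = 1: C(15,1)·(4)^1 = 15·4 = 60.
  j = 2: C(15,2)·(4)^2 = 105·16 = 1680.
  j = 3: C(15,3)·(4)^3 = 455·64 = 29120.
  V_q(n, t) = 1 + 60 + 1680 + 29120 = 30861.
Step 2: q^n = 5^15 = 30517578125.
Step 3: Hamming bound ⌊q^n / V_q(n,t)⌋ = ⌊30517578125/30861⌋ = 988871.
Step 4: Compare |C| = 251978 to 988871: satisfied.
The claimed |C| lies below the Hamming bound.


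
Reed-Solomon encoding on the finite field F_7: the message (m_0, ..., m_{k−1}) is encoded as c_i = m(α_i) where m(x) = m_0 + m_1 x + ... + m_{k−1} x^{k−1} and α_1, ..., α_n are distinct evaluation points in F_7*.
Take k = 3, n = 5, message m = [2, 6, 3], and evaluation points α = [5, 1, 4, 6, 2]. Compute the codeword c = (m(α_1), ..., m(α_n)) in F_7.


c = [2, 4, 4, 6, 5]

Message polynomial: m(x) = 2 + 6·x + 3·x^2 (mod 7).
For each evaluation point α_i, compute m(α_i) mod 7:
  α_1 = 5: Horner steps 3 → 0 → 2, so m(5) = 2.
  α_2 = 1: Horner steps 3 → 2 → 4, so m(1) = 4.
  α_3 = 4: Horner steps 3 → 4 → 4, so m(4) = 4.
  α_4 = 6: Horner steps 3 → 3 → 6, so m(6) = 6.
  α_5 = 2: Horner steps 3 → 5 → 5, so m(2) = 5.
Codeword c = [2, 4, 4, 6, 5] ∈ F_7^5.


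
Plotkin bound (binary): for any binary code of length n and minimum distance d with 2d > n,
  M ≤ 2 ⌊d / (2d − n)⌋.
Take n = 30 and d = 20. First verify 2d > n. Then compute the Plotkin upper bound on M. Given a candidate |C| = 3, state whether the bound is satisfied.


Plotkin bound M ≤ 4; given |C| = 3 ≤ bound (satisfied).

Check applicability: 2d = 40, n = 30.
2d − n = 10 > 0, so Plotkin applies.
Compute d/(2d−n) = 20/10 ≈ 2.0000.
⌊d/(2d−n)⌋ = 2.
Plotkin bound: M ≤ 2·2 = 4.
Given |C| = 3, check: satisfied.
This |C| is below the Plotkin bound.


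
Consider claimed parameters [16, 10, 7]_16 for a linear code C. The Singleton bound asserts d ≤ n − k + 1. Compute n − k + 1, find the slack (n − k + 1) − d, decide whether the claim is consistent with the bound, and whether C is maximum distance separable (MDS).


Singleton RHS = n − k + 1 = 7, slack = 0, bound satisfied, MDS.

Singleton bound: d ≤ n − k + 1.
Here n = 16, k = 10, so n − k + 1 = 7.
Given d = 7, check d ≤ 7: YES.
Slack = (n − k + 1) − d = 0.
The code is MDS (slack = 0).
Description: the claimed parameters are [16, 10, 7]_16; such a code would be MDS (meets Singleton bound).


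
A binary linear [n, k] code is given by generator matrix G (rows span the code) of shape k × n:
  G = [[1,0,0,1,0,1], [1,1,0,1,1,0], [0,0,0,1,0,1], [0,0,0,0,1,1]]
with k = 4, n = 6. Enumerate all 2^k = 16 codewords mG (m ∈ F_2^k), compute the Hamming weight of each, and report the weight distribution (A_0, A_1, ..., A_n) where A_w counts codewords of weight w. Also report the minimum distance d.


Weight distribution: A_0 = 1, A_1 = 2, A_2 = 4, A_3 = 6, A_4 = 3. Minimum distance d = 1.

Enumerate all 2^4 = 16 messages m ∈ F_2^4.
For each, compute codeword c = mG in F_2^6, then tally its weight.
  m = 0000 → c = 000000, weight = 0.
  m = 1000 → c = 100101, weight = 3.
  m = 0100 → c = 110110, weight = 4.
  m = 1100 → c = 010011, weight = 3.
  m = 0010 → c = 000101, weight = 2.
  m = 1010 → c = 100000, weight = 1.
  m = 0110 → c = 110011, weight = 4.
  m = 1110 → c = 010110, weight = 3.
  m = 0001 → c = 000011, weight = 2.
  m = 1001 → c = 100110, weight = 3.
  m = 0101 → c = 110101, weight = 4.
  m = 1101 → c = 010000, weight = 1.
  m = 0011 → c = 000110, weight = 2.
  m = 1011 → c = 100011, weight = 3.
  m = 0111 → c = 110000, weight = 2.
  m = 1111 → c = 010101, weight = 3.
Tally weights:
  weight 0: 1 codewords.
  weight 1: 2 codewords.
  weight 2: 4 codewords.
  weight 3: 6 codewords.
  weight 4: 3 codewords.
Minimum distance d = smallest w > 0 with A_w > 0 = 1.
Sanity: Σ A_w = 16 = 2^4 = 16 ✓.


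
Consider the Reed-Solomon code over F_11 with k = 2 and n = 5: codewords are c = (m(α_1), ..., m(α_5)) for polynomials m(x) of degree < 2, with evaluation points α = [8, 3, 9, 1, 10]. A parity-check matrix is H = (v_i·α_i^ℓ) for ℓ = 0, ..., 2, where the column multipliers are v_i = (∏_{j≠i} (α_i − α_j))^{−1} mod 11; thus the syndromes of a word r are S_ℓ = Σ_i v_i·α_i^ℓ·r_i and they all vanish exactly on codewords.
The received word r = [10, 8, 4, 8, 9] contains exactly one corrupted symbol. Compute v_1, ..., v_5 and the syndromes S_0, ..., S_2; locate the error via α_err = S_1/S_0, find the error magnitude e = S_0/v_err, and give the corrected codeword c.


S = (5, 4, 1), error at position 2, error magnitude e = 1, c = [10, 7, 4, 8, 9].

Step 1: column multipliers v_i = (∏_{j≠i}(α_i − α_j))^{−1} mod 11.
  i = 1 (α = 8): (8−3)(8−9)(8−1)(8−10) = 5·(−1)·7·(−2) = 70 ≡ 4, so v_1 = 4^{−1} = 3 (mod 11).
  i = 2 (α = 3): (3−8)(3−9)(3−1)(3−10) = (−5)·(−6)·2·(−7) = −420 ≡ 9, so v_2 = 9^{−1} = 5 (mod 11).
  i = 3 (α = 9): (9−8)(9−3)(9−1)(9−10) = 1·6·8·(−1) = −48 ≡ 7, so v_3 = 7^{−1} = 8 (mod 11).
  i = 4 (α = 1): (1−8)(1−3)(1−9)(1−10) = (−7)·(−2)·(−8)·(−9) = 1008 ≡ 7, so v_4 = 7^{−1} = 8 (mod 11).
  i = 5 (α = 10): (10−8)(10−3)(10−9)(10−1) = 2·7·1·9 = 126 ≡ 5, so v_5 = 5^{−1} = 9 (mod 11).
  v = [3, 5, 8, 8, 9].
Step 2: syndromes of r = [10, 8, 4, 8, 9] (all sums mod 11).
  S_0 = Σ v_i r_i = 3·10 + 5·8 + 8·4 + 8·8 + 9·9 = 247 ≡ 5.
  S_1 = Σ v_i α_i r_i = 3·8·10 + 5·3·8 + 8·9·4 + 8·1·8 + 9·10·9 = 1522 ≡ 4.
  α_i^2 mod 11 = [9, 9, 4, 1, 1].
  S_2 = Σ v_i α_i^2 r_i = 3·9·10 + 5·9·8 + 8·4·4 + 8·1·8 + 9·1·9 = 903 ≡ 1.
  S = (5, 4, 1) ≠ 0, so r is not a codeword (an error is present).
Step 3: locate the error. For a single error e at position i, S_ℓ = v_i·e·α_i^ℓ, so α_err = S_1/S_0.
  S_0^{−1} = 5^{−1} = 9 (mod 11), so α_err = 4·9 = 36 ≡ 3 = α_2. Error position i = 2.
  Consistency check: S_2/S_1 = 1·3 = 3 ≡ 3 = α_err ✓ (single-error assumption holds).
Step 4: error magnitude e = S_0/v_2 = S_0·∏_{j≠2}(α_2 − α_j) = 5·9 = 45 ≡ 1 (mod 11).
Step 5: correct position 2: c_2 = r_2 − e = 8 − 1 ≡ 7 (mod 11). Hence c = [10, 7, 4, 8, 9].
  Check: interpolating c through the α_i gives m(x) = 3 + 5·x (degree < 2) with m(α_i) = c_i for every i, so c is indeed a codeword.


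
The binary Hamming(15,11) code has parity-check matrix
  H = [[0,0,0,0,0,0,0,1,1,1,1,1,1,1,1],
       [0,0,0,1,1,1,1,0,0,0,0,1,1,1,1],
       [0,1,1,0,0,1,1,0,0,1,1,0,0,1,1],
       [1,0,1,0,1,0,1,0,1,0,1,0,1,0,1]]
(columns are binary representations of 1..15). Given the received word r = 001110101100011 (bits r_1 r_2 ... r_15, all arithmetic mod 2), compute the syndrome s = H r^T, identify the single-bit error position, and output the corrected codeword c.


s = (0, 1, 1, 1)^T, error position = 7, corrected codeword c = 001110001100011

Compute s = H r^T mod 2 one row at a time:
  s_1 = 0 + 1 + 1 + 0 + 0 + 0 + 1 + 1 = 4 ≡ 0 (mod 2).
  s_2 = 1 + 1 + 0 + 1 + 0 + 0 + 1 + 1 = 5 ≡ 1 (mod 2).
  s_3 = 0 + 1 + 0 + 1 + 1 + 0 + 1 + 1 = 5 ≡ 1 (mod 2).
  s_4 = 0 + 1 + 1 + 1 + 1 + 0 + 0 + 1 = 5 ≡ 1 (mod 2).
s = (0, 1, 1, 1)^T — this equals column 7 of H (binary 0111), so error is at position 7.
Correct: flip bit 7 of r = 001110101100011 to get c = 001110001100011.


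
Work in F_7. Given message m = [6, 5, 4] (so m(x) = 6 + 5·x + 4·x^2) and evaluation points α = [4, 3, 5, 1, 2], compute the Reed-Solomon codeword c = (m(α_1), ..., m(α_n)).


c = [6, 1, 5, 1, 4]

Message polynomial: m(x) = 6 + 5·x + 4·x^2 (mod 7).
For each evaluation point α_i, compute m(α_i) mod 7:
  α_1 = 4: Horner steps 4 → 0 → 6, so m(4) = 6.
  α_2 = 3: Horner steps 4 → 3 → 1, so m(3) = 1.
  α_3 = 5: Horner steps 4 → 4 → 5, so m(5) = 5.
  α_4 = 1: Horner steps 4 → 2 → 1, so m(1) = 1.
  α_5 = 2: Horner steps 4 → 6 → 4, so m(2) = 4.
Codeword c = [6, 1, 5, 1, 4] ∈ F_7^5.


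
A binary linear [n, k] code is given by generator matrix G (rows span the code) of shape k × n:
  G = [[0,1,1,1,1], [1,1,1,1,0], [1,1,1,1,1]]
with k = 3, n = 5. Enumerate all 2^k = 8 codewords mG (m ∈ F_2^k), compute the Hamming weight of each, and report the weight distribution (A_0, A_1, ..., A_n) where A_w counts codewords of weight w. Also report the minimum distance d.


Weight distribution: A_0 = 1, A_1 = 2, A_2 = 1, A_3 = 1, A_4 = 2, A_5 = 1. Minimum distance d = 1.

Enumerate all 2^3 = 8 messages m ∈ F_2^3.
For each, compute codeword c = mG in F_2^5, then tally its weight.
  m = 000 → c = 00000, weight = 0.
  m = 100 → c = 01111, weight = 4.
  m = 010 → c = 11110, weight = 4.
  m = 110 → c = 10001, weight = 2.
  m = 001 → c = 11111, weight = 5.
  m = 101 → c = 10000, weight = 1.
  m = 011 → c = 00001, weight = 1.
  m = 111 → c = 01110, weight = 3.
Tally weights:
  weight 0: 1 codewords.
  weight 1: 2 codewords.
  weight 2: 1 codewords.
  weight 3: 1 codewords.
  weight 4: 2 codewords.
  weight 5: 1 codewords.
Minimum distance d = smallest w > 0 with A_w > 0 = 1.
Sanity: Σ A_w = 8 = 2^3 = 8 ✓.


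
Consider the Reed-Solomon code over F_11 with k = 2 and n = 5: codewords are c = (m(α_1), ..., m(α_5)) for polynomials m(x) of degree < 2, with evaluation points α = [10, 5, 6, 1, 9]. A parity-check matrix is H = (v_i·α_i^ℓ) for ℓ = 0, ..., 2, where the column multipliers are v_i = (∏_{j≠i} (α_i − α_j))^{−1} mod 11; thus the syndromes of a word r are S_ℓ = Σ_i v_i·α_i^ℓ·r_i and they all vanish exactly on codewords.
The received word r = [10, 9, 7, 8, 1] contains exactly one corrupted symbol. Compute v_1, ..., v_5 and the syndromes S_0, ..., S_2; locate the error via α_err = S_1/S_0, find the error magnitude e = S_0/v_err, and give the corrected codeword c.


S = (9, 9, 9), error at position 4, error magnitude e = 2, c = [10, 9, 7, 6, 1].

Step 1: column multipliers v_i = (∏_{j≠i}(α_i − α_j))^{−1} mod 11.
  i = 1 (α = 10): (10−5)(10−6)(10−1)(10−9) = 5·4·9·1 = 180 ≡ 4, so v_1 = 4^{−1} = 3 (mod 11).
  i = 2 (α = 5): (5−10)(5−6)(5−1)(5−9) = (−5)·(−1)·4·(−4) = −80 ≡ 8, so v_2 = 8^{−1} = 7 (mod 11).
  i = 3 (α = 6): (6−10)(6−5)(6−1)(6−9) = (−4)·1·5·(−3) = 60 ≡ 5, so v_3 = 5^{−1} = 9 (mod 11).
  i = 4 (α = 1): (1−10)(1−5)(1−6)(1−9) = (−9)·(−4)·(−5)·(−8) = 1440 ≡ 10, so v_4 = 10^{−1} = 10 (mod 11).
  i = 5 (α = 9): (9−10)(9−5)(9−6)(9−1) = (−1)·4·3·8 = −96 ≡ 3, so v_5 = 3^{−1} = 4 (mod 11).
  v = [3, 7, 9, 10, 4].
Step 2: syndromes of r = [10, 9, 7, 8, 1] (all sums mod 11).
  S_0 = Σ v_i r_i = 3·10 + 7·9 + 9·7 + 10·8 + 4·1 = 240 ≡ 9.
  S_1 = Σ v_i α_i r_i = 3·10·10 + 7·5·9 + 9·6·7 + 10·1·8 + 4·9·1 = 1109 ≡ 9.
  α_i^2 mod 11 = [1, 3, 3, 1, 4].
  S_2 = Σ v_i α_i^2 r_i = 3·1·10 + 7·3·9 + 9·3·7 + 10·1·8 + 4·4·1 = 504 ≡ 9.
  S = (9, 9, 9) ≠ 0, so r is not a codeword (an error is present).
Step 3: locate the error. For a single error e at position i, S_ℓ = v_i·e·α_i^ℓ, so α_err = S_1/S_0.
  S_0^{−1} = 9^{−1} = 5 (mod 11), so α_err = 9·5 = 45 ≡ 1 = α_4. Error position i = 4.
  Consistency check: S_2/S_1 = 9·5 = 45 ≡ 1 = α_err ✓ (single-error assumption holds).
Step 4: error magnitude e = S_0/v_4 = S_0·∏_{j≠4}(α_4 − α_j) = 9·10 = 90 ≡ 2 (mod 11).
Step 5: correct position 4: c_4 = r_4 − e = 8 − 2 ≡ 6 (mod 11). Hence c = [10, 9, 7, 6, 1].
  Check: interpolating c through the α_i gives m(x) = 8 + 9·x (degree < 2) with m(α_i) = c_i for every i, so c is indeed a codeword.
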